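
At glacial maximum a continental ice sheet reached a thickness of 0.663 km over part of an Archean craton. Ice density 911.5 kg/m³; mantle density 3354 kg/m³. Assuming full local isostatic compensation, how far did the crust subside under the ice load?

Balancing pressure at the compensation depth: the ice load ρ_ice t is balanced by mantle displaced below, ρ_m s.
s = t ρ_ice / ρ_m = 0.663 km × 911.5/3354 = 0.18 km.

0.18 km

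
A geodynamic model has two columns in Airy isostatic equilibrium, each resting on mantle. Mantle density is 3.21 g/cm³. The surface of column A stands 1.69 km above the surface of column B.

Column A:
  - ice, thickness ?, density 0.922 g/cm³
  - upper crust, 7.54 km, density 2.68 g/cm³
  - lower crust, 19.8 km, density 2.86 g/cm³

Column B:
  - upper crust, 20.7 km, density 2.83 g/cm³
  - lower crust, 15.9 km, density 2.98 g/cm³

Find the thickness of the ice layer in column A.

2.63 km

Take the compensation level at the base of the deeper column (depth z_c below the surface of column A) and equate Σ ρ_i t_i down to z_c; mantle fills any gap and the z_c terms cancel.
Column A: x×0.922 + 7.54×2.68 + 19.8×2.86 + (z_c − 27.34 − x)×3.21
Column B: 1.69×0 + 20.7×2.83 + 15.9×2.98 + (z_c − 1.69 − 36.6)×3.21
The z_c×3.21 term appears on both sides and cancels. Collect the known terms of each column as K = Σ(ρt)_known − 3.21 × (depth of known layers): K_A = 76.8352 − 3.21×27.34 = −10.9262; K_B = 105.963 − 3.21×(1.69 + 36.6) = −16.9479.
Balance: K_A − x×(3.21 − 0.922) = K_B, so x = (K_A − K_B)/(3.21 − 0.922) = 6.0217/2.288 = 2.63 km.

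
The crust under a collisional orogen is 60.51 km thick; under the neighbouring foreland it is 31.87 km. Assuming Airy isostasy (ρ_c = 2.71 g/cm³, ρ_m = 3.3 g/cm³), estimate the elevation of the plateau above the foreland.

Excess crust Δ = 60.51 km − 31.87 km = 28.64 km, split between elevation h and root r with h + r = Δ.
Airy balance ρ_c h = (ρ_m − ρ_c) r gives r = h ρ_c/(ρ_m − ρ_c), so h (1 + ρ_c/(ρ_m − ρ_c)) = Δ, i.e. h = Δ (ρ_m − ρ_c)/ρ_m.
h = 28.64 km × 0.59/3.3 = 5.12 km.

5.12 km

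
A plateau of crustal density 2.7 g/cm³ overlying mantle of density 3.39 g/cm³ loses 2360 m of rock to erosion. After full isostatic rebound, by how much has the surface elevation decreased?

Rebound u = e ρ_c/ρ_m = 2360 m × 2.7/3.39 = 1880 m.
Net surface drop = e − u = 2360 m − 1880 m = e (ρ_m − ρ_c)/ρ_m = 480 m.

480 m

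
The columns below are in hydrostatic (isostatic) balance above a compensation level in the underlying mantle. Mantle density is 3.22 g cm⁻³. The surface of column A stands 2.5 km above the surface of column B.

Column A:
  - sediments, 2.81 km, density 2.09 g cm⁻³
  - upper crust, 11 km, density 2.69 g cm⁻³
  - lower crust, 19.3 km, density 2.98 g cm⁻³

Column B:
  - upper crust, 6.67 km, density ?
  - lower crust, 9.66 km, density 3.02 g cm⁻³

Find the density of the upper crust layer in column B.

Take the compensation level at the base of the deeper column (depth z_c below the surface of column A) and equate Σ ρ_i t_i down to z_c; mantle fills any gap and the z_c terms cancel.
Column A: 2.81×2.09 + 11×2.69 + 19.3×2.98 + (z_c − 33.11)×3.22
Column B: 2.5×0 + 6.67×ρ + 9.66×3.02 + (z_c − 2.5 − 16.33)×3.22
The z_c×3.22 term appears on both sides and cancels. Collect the known terms of each column as K = Σ(ρt)_known − 3.22 × (depth of known layers): K_A = 92.9769 − 3.22×33.11 = −13.6373; K_B = 29.1732 − 3.22×(2.5 + 16.33) = −31.4594.
Balance: K_A = K_B + 6.67×ρ, so ρ = (K_A − K_B)/6.67 = 17.8221/6.67 = 2.67 g cm⁻³.

2.67 g cm⁻³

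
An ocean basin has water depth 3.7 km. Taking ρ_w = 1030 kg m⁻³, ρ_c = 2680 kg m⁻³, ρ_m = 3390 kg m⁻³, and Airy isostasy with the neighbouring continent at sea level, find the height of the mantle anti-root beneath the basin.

8.6 km

Isostatic balance requires: replacing crust with seawater at the top is compensated by replacing crust with mantle at the base: d (ρ_c − ρ_w) = a (ρ_m − ρ_c).
a = d (ρ_c − ρ_w)/(ρ_m − ρ_c) = 3.7 km × 1650/710 = 8.6 km.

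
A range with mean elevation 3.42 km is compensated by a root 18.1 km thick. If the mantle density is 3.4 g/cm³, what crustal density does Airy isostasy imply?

2.86 g/cm³

ρ_c h = (ρ_m − ρ_c) r → ρ_c (h + r) = ρ_m r → ρ_c = ρ_m r / (h + r).
ρ_c = 3.4 × 18.1 km / (3.42 km + 18.1 km) = 2.86 g/cm³.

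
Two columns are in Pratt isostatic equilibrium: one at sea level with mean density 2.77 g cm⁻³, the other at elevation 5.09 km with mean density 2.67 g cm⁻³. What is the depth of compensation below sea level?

136 km

ρ_ref D = ρ (D + h) → D (ρ_ref − ρ) = ρ h.
D = ρ h/(ρ_ref − ρ) = 2.67 × 5.09 km/(2.77 − 2.67) = 136 km.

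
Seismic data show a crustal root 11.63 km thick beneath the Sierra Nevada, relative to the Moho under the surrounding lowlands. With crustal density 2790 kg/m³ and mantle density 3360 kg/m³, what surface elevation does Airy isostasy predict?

By Archimedes' principle applied to the lithosphere: ρ_c h = (ρ_m − ρ_c) r.
h = r (ρ_m − ρ_c) / ρ_c = 11.63 km × (3360 − 2790) / 2790 = 2.38 km.

2.38 km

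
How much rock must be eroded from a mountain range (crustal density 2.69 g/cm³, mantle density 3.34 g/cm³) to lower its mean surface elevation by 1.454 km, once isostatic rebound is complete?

7.47 km

Net drop Δ = e − u = e − e ρ_c/ρ_m = e (ρ_m − ρ_c)/ρ_m.
e = Δ ρ_m/(ρ_m − ρ_c) = 1.454 km × 3.34/0.65 = 7.47 km.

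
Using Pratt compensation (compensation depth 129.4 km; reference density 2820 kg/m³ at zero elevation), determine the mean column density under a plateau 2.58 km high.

2760 kg/m³

Pratt balance: ρ_ref D = ρ (D + h).
ρ = ρ_ref D/(D + h) = 2820 × 129.4 km/(129.4 km + 2.58 km) = 2760 kg/m³.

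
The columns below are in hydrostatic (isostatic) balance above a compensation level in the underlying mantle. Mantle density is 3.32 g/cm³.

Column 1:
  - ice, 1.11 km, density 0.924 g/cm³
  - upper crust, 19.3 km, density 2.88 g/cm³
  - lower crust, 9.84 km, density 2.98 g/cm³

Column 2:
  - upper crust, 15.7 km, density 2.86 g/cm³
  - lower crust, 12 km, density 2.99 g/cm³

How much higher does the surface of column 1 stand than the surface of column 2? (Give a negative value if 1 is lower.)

For any compensation level in the mantle, the mantle terms cancel and isostasy reduces to e = (Σt_1 − Σt_2) − (Σ(ρt)_1 − Σ(ρt)_2) / ρ_m.
Σt_1 = 30.25 km; Σt_2 = 27.7 km; Σ(ρt)_1 = 85.93284; Σ(ρt)_2 = 80.782 (in km·g/cm³).
e = (30.25 − 27.7) − (85.93284 − 80.782) / 3.32 = 0.999 km.

0.999 km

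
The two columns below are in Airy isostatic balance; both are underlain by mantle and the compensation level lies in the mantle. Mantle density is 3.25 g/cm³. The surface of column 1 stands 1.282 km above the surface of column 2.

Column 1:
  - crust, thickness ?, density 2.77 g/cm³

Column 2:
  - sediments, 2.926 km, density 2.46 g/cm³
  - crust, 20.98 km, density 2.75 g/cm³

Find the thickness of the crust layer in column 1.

Take the compensation level at the base of the deeper column (depth z_c below the surface of column 1) and equate Σ ρ_i t_i down to z_c; mantle fills any gap and the z_c terms cancel.
Column 1: x×2.77 + (z_c − 0 − x)×3.25
Column 2: 1.282×0 + 2.926×2.46 + 20.98×2.75 + (z_c − 1.282 − 23.906)×3.25
The z_c×3.25 term appears on both sides and cancels. Collect the known terms of each column as K = Σ(ρt)_known − 3.25 × (depth of known layers): K_1 = 0 − 3.25×0 = 0; K_2 = 64.89296 − 3.25×(1.282 + 23.906) = −16.96804.
Balance: K_1 − x×(3.25 − 2.77) = K_2, so x = (K_1 − K_2)/(3.25 − 2.77) = 16.968/0.48 = 35.4 km.

35.4 km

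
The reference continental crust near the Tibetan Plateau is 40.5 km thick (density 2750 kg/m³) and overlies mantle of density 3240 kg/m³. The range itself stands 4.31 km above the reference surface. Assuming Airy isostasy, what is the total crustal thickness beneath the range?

69 km

Root depth r = h ρ_c / (ρ_m − ρ_c) = 4.31 km × 2750 / 490 = 24.19 km.
Total thickness = T + h + r = 40.5 km + 4.31 km + 24.19 km = 69 km.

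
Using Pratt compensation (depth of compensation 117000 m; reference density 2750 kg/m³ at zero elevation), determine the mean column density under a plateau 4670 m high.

2640 kg/m³

Pratt balance: ρ_ref D = ρ (D + h).
ρ = ρ_ref D/(D + h) = 2750 × 117000 m/(117000 m + 4670 m) = 2640 kg/m³.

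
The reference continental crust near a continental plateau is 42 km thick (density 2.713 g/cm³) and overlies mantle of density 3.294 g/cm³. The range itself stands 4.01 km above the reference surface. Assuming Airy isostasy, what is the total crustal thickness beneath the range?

Root depth r = h ρ_c / (ρ_m − ρ_c) = 4.01 km × 2.713 / 0.581 = 18.72 km.
Total thickness = T + h + r = 42 km + 4.01 km + 18.72 km = 64.7 km.

64.7 km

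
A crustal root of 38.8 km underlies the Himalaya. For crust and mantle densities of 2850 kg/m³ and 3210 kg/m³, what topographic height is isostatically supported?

For local isostatic compensation: ρ_c h = (ρ_m − ρ_c) r.
h = r (ρ_m − ρ_c) / ρ_c = 38.8 km × (3210 − 2850) / 2850 = 4.9 km.

4.9 km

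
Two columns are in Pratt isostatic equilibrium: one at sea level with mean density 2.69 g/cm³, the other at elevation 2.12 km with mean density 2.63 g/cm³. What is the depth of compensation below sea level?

92.9 km

ρ_ref D = ρ (D + h) → D (ρ_ref − ρ) = ρ h.
D = ρ h/(ρ_ref − ρ) = 2.63 × 2.12 km/(2.69 − 2.63) = 92.9 km.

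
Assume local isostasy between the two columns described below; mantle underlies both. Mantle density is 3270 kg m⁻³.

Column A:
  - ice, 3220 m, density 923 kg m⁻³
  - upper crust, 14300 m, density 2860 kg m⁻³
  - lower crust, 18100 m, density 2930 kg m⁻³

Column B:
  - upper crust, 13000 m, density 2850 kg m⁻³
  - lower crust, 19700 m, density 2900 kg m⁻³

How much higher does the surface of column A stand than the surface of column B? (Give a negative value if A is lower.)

For any compensation level in the mantle, the mantle terms cancel and isostasy reduces to e = (Σt_A − Σt_B) − (Σ(ρt)_A − Σ(ρt)_B) / ρ_m.
Σt_A = 35620 m; Σt_B = 32700 m; Σ(ρt)_A = 96903060; Σ(ρt)_B = 94180000 (in m·kg m⁻³).
e = (35620 − 32700) − (96903060 − 94180000) / 3270 = 2090 m.

2090 m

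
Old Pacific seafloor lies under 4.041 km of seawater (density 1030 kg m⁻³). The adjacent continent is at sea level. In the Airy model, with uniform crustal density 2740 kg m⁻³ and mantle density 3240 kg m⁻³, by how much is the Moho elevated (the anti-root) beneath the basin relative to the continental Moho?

In Airy isostatic equilibrium: replacing crust with seawater at the top is compensated by replacing crust with mantle at the base: d (ρ_c − ρ_w) = a (ρ_m − ρ_c).
a = d (ρ_c − ρ_w)/(ρ_m − ρ_c) = 4.041 km × 1710/500 = 13.8 km.

13.8 km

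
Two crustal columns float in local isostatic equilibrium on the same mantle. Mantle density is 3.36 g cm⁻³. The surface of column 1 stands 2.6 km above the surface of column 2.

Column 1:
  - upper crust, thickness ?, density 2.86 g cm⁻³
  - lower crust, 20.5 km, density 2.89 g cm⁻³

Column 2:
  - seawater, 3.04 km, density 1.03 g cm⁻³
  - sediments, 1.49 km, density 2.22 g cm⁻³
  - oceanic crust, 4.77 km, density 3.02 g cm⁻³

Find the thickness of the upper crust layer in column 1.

Take the compensation level at the base of the deeper column (depth z_c below the surface of column 1) and equate Σ ρ_i t_i down to z_c; mantle fills any gap and the z_c terms cancel.
Column 1: x×2.86 + 20.5×2.89 + (z_c − 20.5 − x)×3.36
Column 2: 2.6×0 + 3.04×1.03 + 1.49×2.22 + 4.77×3.02 + (z_c − 2.6 − 9.3)×3.36
The z_c×3.36 term appears on both sides and cancels. Collect the known terms of each column as K = Σ(ρt)_known − 3.36 × (depth of known layers): K_1 = 59.245 − 3.36×20.5 = −9.635; K_2 = 20.8444 − 3.36×(2.6 + 9.3) = −19.1396.
Balance: K_1 − x×(3.36 − 2.86) = K_2, so x = (K_1 − K_2)/(3.36 − 2.86) = 9.5046/0.5 = 19 km.

19 km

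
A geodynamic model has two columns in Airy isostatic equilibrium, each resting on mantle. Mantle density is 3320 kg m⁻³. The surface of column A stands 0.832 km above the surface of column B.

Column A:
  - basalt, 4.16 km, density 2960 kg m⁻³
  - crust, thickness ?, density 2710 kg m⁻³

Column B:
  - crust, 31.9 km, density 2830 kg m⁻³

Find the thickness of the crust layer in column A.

Take the compensation level at the base of the deeper column (depth z_c below the surface of column A) and equate Σ ρ_i t_i down to z_c; mantle fills any gap and the z_c terms cancel.
Column A: 4.16×2960 + x×2710 + (z_c − 4.16 − x)×3320
Column B: 0.832×0 + 31.9×2830 + (z_c − 0.832 − 31.9)×3320
The z_c×3320 term appears on both sides and cancels. Collect the known terms of each column as K = Σ(ρt)_known − 3320 × (depth of known layers): K_A = 12313.6 − 3320×4.16 = −1497.6; K_B = 90277 − 3320×(0.832 + 31.9) = −18393.24.
Balance: K_A − x×(3320 − 2710) = K_B, so x = (K_A − K_B)/(3320 − 2710) = 16895.6/610 = 27.7 km.

27.7 km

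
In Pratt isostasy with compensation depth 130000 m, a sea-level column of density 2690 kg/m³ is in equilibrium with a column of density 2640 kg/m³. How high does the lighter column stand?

ρ_ref D = ρ (D + h) → h = D (ρ_ref − ρ)/ρ.
h = 130000 m × (2690 − 2640)/2640 = 2460 m.

2460 m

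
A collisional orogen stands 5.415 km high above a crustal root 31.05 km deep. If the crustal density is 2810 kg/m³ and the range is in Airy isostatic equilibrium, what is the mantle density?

3300 kg/m³

Airy balance: ρ_c h = (ρ_m − ρ_c) r → ρ_m = ρ_c (1 + h/r).
ρ_m = 2810 × (1 + 5.415 km/31.05 km) = 3300 kg/m³.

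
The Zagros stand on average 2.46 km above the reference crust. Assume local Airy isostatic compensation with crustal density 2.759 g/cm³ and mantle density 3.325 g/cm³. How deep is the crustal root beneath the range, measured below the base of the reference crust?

Equating mass per unit area of the two columns: the weight of the topography is balanced by the buoyancy of the root, ρ_c h = (ρ_m − ρ_c) r.
r = h · ρ_c / (ρ_m − ρ_c) = 2.46 km × 2.759 / (3.325 − 2.759) = 12 km.

12 km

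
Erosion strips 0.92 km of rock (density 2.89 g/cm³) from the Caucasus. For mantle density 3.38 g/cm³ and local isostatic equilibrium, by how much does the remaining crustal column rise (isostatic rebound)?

Unloading: uplift u = e ρ_c/ρ_m = 0.92 km × 2.89/3.38 = 0.787 km.

0.787 km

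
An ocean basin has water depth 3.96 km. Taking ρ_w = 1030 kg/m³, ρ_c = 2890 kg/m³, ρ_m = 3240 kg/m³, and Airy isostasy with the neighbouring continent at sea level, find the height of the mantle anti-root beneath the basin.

Balancing pressure at the compensation depth: replacing crust with seawater at the top is compensated by replacing crust with mantle at the base: d (ρ_c − ρ_w) = a (ρ_m − ρ_c).
a = d (ρ_c − ρ_w)/(ρ_m − ρ_c) = 3.96 km × 1860/350 = 21 km.

21 km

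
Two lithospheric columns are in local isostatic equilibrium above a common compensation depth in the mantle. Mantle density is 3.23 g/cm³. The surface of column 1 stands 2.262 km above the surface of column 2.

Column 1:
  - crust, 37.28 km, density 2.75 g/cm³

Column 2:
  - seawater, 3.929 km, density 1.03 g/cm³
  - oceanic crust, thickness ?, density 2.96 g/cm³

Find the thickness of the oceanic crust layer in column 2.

Take the compensation level at the base of the deeper column (depth z_c below the surface of column 1) and equate Σ ρ_i t_i down to z_c; mantle fills any gap and the z_c terms cancel.
Column 1: 37.28×2.75 + (z_c − 37.28)×3.23
Column 2: 2.262×0 + 3.929×1.03 + x×2.96 + (z_c − 2.262 − 3.929 − x)×3.23
The z_c×3.23 term appears on both sides and cancels. Collect the known terms of each column as K = Σ(ρt)_known − 3.23 × (depth of known layers): K_1 = 102.52 − 3.23×37.28 = −17.8944; K_2 = 4.04687 − 3.23×(2.262 + 3.929) = −15.95006.
Balance: K_1 = K_2 − x×(3.23 − 2.96), so x = (K_2 − K_1)/(3.23 − 2.96) = 1.94434/0.27 = 7.2 km.

7.2 km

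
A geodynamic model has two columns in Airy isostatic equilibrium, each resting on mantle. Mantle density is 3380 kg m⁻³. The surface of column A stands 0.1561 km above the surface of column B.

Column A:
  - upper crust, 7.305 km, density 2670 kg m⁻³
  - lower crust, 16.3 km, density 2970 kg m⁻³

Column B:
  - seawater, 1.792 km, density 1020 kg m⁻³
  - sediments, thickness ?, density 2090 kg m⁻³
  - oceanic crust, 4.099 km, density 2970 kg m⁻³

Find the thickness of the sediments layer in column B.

4.21 km

Take the compensation level at the base of the deeper column (depth z_c below the surface of column A) and equate Σ ρ_i t_i down to z_c; mantle fills any gap and the z_c terms cancel.
Column A: 7.305×2670 + 16.3×2970 + (z_c − 23.605)×3380
Column B: 0.1561×0 + 1.792×1020 + x×2090 + 4.099×2970 + (z_c − 0.1561 − 5.891 − x)×3380
The z_c×3380 term appears on both sides and cancels. Collect the known terms of each column as K = Σ(ρt)_known − 3380 × (depth of known layers): K_A = 67915.35 − 3380×23.605 = −11869.55; K_B = 14001.87 − 3380×(0.1561 + 5.891) = −6437.328.
Balance: K_A = K_B − x×(3380 − 2090), so x = (K_B − K_A)/(3380 − 2090) = 5432.22/1290 = 4.21 km.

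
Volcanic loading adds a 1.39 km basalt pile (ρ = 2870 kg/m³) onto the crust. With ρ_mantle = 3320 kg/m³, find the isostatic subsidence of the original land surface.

Subaerial loading: s = t ρ_load / ρ_m.
s = 1.39 km × 2870/3320 = 1.2 km.

1.2 km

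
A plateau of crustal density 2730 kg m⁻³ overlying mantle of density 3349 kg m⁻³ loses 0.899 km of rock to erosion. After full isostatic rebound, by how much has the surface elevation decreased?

0.166 km

Rebound u = e ρ_c/ρ_m = 0.899 km × 2730/3349 = 0.7328 km.
Net surface drop = e − u = 0.899 km − 0.7328 km = e (ρ_m − ρ_c)/ρ_m = 0.166 km.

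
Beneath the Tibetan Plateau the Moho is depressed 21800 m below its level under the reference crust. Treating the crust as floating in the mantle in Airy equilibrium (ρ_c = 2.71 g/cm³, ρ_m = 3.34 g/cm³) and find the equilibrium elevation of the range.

Isostatic balance requires: ρ_c h = (ρ_m − ρ_c) r.
h = r (ρ_m − ρ_c) / ρ_c = 21800 m × (3.34 − 2.71) / 2.71 = 5070 m.

5070 m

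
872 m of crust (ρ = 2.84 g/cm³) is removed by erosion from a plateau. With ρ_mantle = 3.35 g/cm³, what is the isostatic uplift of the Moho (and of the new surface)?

Unloading: uplift u = e ρ_c/ρ_m = 872 m × 2.84/3.35 = 739 m.

739 m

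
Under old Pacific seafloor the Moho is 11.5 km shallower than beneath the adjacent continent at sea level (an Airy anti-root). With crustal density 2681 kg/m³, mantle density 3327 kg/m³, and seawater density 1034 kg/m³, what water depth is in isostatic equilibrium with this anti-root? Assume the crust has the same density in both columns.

4.51 km

Replacing a thickness d of crust by seawater at the top must be balanced by replacing crust with mantle at the base: d (ρ_c − ρ_w) = a (ρ_m − ρ_c).
d = a (ρ_m − ρ_c)/(ρ_c − ρ_w) = 11.5 km × 646/1647 = 4.51 km.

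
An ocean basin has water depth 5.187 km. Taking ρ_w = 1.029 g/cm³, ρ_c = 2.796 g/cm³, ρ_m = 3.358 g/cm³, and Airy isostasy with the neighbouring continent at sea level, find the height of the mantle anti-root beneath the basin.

16.3 km

In Airy isostatic equilibrium: replacing crust with seawater at the top is compensated by replacing crust with mantle at the base: d (ρ_c − ρ_w) = a (ρ_m − ρ_c).
a = d (ρ_c − ρ_w)/(ρ_m − ρ_c) = 5.187 km × 1.767/0.562 = 16.3 km.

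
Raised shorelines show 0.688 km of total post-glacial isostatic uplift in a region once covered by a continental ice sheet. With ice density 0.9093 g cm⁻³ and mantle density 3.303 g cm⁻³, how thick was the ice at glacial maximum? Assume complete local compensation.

u = t ρ_ice/ρ_m → t = u ρ_m/ρ_ice = 0.688 km × 3.303/0.9093 = 2.5 km.

2.5 km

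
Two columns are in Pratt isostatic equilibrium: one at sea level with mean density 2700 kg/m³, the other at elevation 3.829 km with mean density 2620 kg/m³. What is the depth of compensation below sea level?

125 km

ρ_ref D = ρ (D + h) → D (ρ_ref − ρ) = ρ h.
D = ρ h/(ρ_ref − ρ) = 2620 × 3.829 km/(2700 − 2620) = 125 km.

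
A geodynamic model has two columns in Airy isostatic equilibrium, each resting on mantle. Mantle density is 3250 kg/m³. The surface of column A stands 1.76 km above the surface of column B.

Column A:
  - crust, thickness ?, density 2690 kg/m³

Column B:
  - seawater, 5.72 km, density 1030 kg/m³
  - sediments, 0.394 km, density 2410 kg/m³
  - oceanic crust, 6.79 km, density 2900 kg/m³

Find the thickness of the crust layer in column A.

Take the compensation level at the base of the deeper column (depth z_c below the surface of column A) and equate Σ ρ_i t_i down to z_c; mantle fills any gap and the z_c terms cancel.
Column A: x×2690 + (z_c − 0 − x)×3250
Column B: 1.76×0 + 5.72×1030 + 0.394×2410 + 6.79×2900 + (z_c − 1.76 − 12.904)×3250
The z_c×3250 term appears on both sides and cancels. Collect the known terms of each column as K = Σ(ρt)_known − 3250 × (depth of known layers): K_A = 0 − 3250×0 = 0; K_B = 26532.14 − 3250×(1.76 + 12.904) = −21125.86.
Balance: K_A − x×(3250 − 2690) = K_B, so x = (K_A − K_B)/(3250 − 2690) = 21125.9/560 = 37.7 km.

37.7 km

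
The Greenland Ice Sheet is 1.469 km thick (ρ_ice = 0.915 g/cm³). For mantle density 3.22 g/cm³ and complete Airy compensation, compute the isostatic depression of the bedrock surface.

0.417 km

Equating mass per unit area of the two columns: the ice load ρ_ice t is balanced by mantle displaced below, ρ_m s.
s = t ρ_ice / ρ_m = 1.469 km × 0.915/3.22 = 0.417 km.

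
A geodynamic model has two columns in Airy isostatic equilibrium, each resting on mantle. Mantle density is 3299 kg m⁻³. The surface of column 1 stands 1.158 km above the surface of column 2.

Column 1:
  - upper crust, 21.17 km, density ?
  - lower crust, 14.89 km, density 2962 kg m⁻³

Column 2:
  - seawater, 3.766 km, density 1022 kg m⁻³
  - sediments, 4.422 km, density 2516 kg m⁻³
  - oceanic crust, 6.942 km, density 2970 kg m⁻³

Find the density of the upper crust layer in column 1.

2680 kg m⁻³

Take the compensation level at the base of the deeper column (depth z_c below the surface of column 1) and equate Σ ρ_i t_i down to z_c; mantle fills any gap and the z_c terms cancel.
Column 1: 21.17×ρ + 14.89×2962 + (z_c − 36.06)×3299
Column 2: 1.158×0 + 3.766×1022 + 4.422×2516 + 6.942×2970 + (z_c − 1.158 − 15.13)×3299
The z_c×3299 term appears on both sides and cancels. Collect the known terms of each column as K = Σ(ρt)_known − 3299 × (depth of known layers): K_1 = 44104.18 − 3299×36.06 = −74857.76; K_2 = 35592.344 − 3299×(1.158 + 15.13) = −18141.768.
Balance: K_1 + 21.17×ρ = K_2, so ρ = (K_2 − K_1)/21.17 = 56716/21.17 = 2680 kg m⁻³.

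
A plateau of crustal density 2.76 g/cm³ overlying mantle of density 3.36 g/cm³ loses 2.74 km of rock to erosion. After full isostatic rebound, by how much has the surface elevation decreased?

Rebound u = e ρ_c/ρ_m = 2.74 km × 2.76/3.36 = 2.251 km.
Net surface drop = e − u = 2.74 km − 2.251 km = e (ρ_m − ρ_c)/ρ_m = 0.489 km.

0.489 km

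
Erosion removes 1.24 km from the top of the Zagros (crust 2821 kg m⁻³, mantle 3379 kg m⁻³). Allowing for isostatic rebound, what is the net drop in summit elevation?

0.205 km

Rebound u = e ρ_c/ρ_m = 1.24 km × 2821/3379 = 1.035 km.
Net surface drop = e − u = 1.24 km − 1.035 km = e (ρ_m − ρ_c)/ρ_m = 0.205 km.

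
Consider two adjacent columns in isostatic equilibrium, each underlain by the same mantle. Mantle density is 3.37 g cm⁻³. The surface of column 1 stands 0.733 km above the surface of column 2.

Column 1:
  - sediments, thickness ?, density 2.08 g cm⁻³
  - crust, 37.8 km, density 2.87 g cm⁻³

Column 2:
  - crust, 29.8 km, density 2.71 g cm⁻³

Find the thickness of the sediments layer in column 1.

2.51 km

Take the compensation level at the base of the deeper column (depth z_c below the surface of column 1) and equate Σ ρ_i t_i down to z_c; mantle fills any gap and the z_c terms cancel.
Column 1: x×2.08 + 37.8×2.87 + (z_c − 37.8 − x)×3.37
Column 2: 0.733×0 + 29.8×2.71 + (z_c − 0.733 − 29.8)×3.37
The z_c×3.37 term appears on both sides and cancels. Collect the known terms of each column as K = Σ(ρt)_known − 3.37 × (depth of known layers): K_1 = 108.486 − 3.37×37.8 = −18.9; K_2 = 80.758 − 3.37×(0.733 + 29.8) = −22.13821.
Balance: K_1 − x×(3.37 − 2.08) = K_2, so x = (K_1 − K_2)/(3.37 − 2.08) = 3.23821/1.29 = 2.51 km.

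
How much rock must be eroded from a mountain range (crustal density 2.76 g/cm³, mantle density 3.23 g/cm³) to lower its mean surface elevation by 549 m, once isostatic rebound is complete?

3770 m

Net drop Δ = e − u = e − e ρ_c/ρ_m = e (ρ_m − ρ_c)/ρ_m.
e = Δ ρ_m/(ρ_m − ρ_c) = 549 m × 3.23/0.47 = 3770 m.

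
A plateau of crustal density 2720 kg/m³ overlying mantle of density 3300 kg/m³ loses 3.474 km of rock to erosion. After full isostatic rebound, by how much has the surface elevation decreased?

Rebound u = e ρ_c/ρ_m = 3.474 km × 2720/3300 = 2.863 km.
Net surface drop = e − u = 3.474 km − 2.863 km = e (ρ_m − ρ_c)/ρ_m = 0.611 km.

0.611 km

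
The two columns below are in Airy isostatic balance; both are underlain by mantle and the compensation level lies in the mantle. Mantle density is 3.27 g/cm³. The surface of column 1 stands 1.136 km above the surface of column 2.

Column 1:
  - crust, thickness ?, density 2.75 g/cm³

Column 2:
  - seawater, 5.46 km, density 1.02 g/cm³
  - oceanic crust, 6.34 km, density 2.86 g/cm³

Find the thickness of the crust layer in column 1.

Take the compensation level at the base of the deeper column (depth z_c below the surface of column 1) and equate Σ ρ_i t_i down to z_c; mantle fills any gap and the z_c terms cancel.
Column 1: x×2.75 + (z_c − 0 − x)×3.27
Column 2: 1.136×0 + 5.46×1.02 + 6.34×2.86 + (z_c − 1.136 − 11.8)×3.27
The z_c×3.27 term appears on both sides and cancels. Collect the known terms of each column as K = Σ(ρt)_known − 3.27 × (depth of known layers): K_1 = 0 − 3.27×0 = 0; K_2 = 23.7016 − 3.27×(1.136 + 11.8) = −18.59912.
Balance: K_1 − x×(3.27 − 2.75) = K_2, so x = (K_1 − K_2)/(3.27 − 2.75) = 18.5991/0.52 = 35.8 km.

35.8 km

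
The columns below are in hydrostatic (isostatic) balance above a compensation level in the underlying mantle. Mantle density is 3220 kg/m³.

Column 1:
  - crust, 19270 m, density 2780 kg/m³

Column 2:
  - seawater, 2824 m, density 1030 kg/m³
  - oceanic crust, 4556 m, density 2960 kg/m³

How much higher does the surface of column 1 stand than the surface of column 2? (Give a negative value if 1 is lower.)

345 m

For any compensation level in the mantle, the mantle terms cancel and isostasy reduces to e = (Σt_1 − Σt_2) − (Σ(ρt)_1 − Σ(ρt)_2) / ρ_m.
Σt_1 = 19270 m; Σt_2 = 7380 m; Σ(ρt)_1 = 53570600; Σ(ρt)_2 = 16394480 (in m·kg/m³).
e = (19270 − 7380) − (53570600 − 16394480) / 3220 = 345 m.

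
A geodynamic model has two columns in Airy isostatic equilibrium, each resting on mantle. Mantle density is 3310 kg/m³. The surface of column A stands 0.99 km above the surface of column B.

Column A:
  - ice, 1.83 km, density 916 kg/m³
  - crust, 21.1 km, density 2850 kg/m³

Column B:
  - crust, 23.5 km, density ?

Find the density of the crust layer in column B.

Take the compensation level at the base of the deeper column (depth z_c below the surface of column A) and equate Σ ρ_i t_i down to z_c; mantle fills any gap and the z_c terms cancel.
Column A: 1.83×916 + 21.1×2850 + (z_c − 22.93)×3310
Column B: 0.99×0 + 23.5×ρ + (z_c − 0.99 − 23.5)×3310
The z_c×3310 term appears on both sides and cancels. Collect the known terms of each column as K = Σ(ρt)_known − 3310 × (depth of known layers): K_A = 61811.28 − 3310×22.93 = −14087.02; K_B = 0 − 3310×(0.99 + 23.5) = −81061.9.
Balance: K_A = K_B + 23.5×ρ, so ρ = (K_A − K_B)/23.5 = 66974.9/23.5 = 2850 kg/m³.

2850 kg/m³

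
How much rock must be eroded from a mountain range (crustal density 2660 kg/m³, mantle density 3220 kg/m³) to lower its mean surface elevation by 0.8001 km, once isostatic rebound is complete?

4.6 km

Net drop Δ = e − u = e − e ρ_c/ρ_m = e (ρ_m − ρ_c)/ρ_m.
e = Δ ρ_m/(ρ_m − ρ_c) = 0.8001 km × 3220/560 = 4.6 km.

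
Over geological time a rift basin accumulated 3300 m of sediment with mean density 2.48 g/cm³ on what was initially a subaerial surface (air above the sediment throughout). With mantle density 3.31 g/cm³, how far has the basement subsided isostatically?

2470 m

Subaerial load: s = t ρ_sed / ρ_m = 3300 m × 2.48/3.31 = 2470 m.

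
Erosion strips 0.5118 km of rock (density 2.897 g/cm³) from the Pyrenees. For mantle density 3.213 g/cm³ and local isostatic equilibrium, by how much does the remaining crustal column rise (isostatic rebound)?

0.461 km

Unloading: uplift u = e ρ_c/ρ_m = 0.5118 km × 2.897/3.213 = 0.461 km.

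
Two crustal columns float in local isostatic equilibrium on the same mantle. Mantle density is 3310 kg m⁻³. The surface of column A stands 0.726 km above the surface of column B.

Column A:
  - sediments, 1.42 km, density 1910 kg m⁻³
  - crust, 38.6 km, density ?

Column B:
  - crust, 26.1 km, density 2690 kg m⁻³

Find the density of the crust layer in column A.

Take the compensation level at the base of the deeper column (depth z_c below the surface of column A) and equate Σ ρ_i t_i down to z_c; mantle fills any gap and the z_c terms cancel.
Column A: 1.42×1910 + 38.6×ρ + (z_c − 40.02)×3310
Column B: 0.726×0 + 26.1×2690 + (z_c − 0.726 − 26.1)×3310
The z_c×3310 term appears on both sides and cancels. Collect the known terms of each column as K = Σ(ρt)_known − 3310 × (depth of known layers): K_A = 2712.2 − 3310×40.02 = −129754; K_B = 70209 − 3310×(0.726 + 26.1) = −18585.06.
Balance: K_A + 38.6×ρ = K_B, so ρ = (K_B − K_A)/38.6 = 111169/38.6 = 2880 kg m⁻³.

2880 kg m⁻³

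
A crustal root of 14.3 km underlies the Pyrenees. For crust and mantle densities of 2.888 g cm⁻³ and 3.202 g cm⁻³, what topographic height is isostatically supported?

1.55 km

By Archimedes' principle applied to the lithosphere: ρ_c h = (ρ_m − ρ_c) r.
h = r (ρ_m − ρ_c) / ρ_c = 14.3 km × (3.202 − 2.888) / 2.888 = 1.55 km.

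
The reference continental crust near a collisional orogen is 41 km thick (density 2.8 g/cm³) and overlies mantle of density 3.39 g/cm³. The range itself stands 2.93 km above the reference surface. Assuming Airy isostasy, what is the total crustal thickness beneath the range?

Root depth r = h ρ_c / (ρ_m − ρ_c) = 2.93 km × 2.8 / 0.59 = 13.91 km.
Total thickness = T + h + r = 41 km + 2.93 km + 13.91 km = 57.8 km.

57.8 km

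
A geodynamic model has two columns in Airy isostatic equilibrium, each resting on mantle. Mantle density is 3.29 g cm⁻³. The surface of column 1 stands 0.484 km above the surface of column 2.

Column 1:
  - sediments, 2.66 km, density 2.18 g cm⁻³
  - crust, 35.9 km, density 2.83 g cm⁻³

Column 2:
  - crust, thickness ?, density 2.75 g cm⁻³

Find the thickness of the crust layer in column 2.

Take the compensation level at the base of the deeper column (depth z_c below the surface of column 1) and equate Σ ρ_i t_i down to z_c; mantle fills any gap and the z_c terms cancel.
Column 1: 2.66×2.18 + 35.9×2.83 + (z_c − 38.56)×3.29
Column 2: 0.484×0 + x×2.75 + (z_c − 0.484 − 0 − x)×3.29
The z_c×3.29 term appears on both sides and cancels. Collect the known terms of each column as K = Σ(ρt)_known − 3.29 × (depth of known layers): K_1 = 107.3958 − 3.29×38.56 = −19.4666; K_2 = 0 − 3.29×(0.484 + 0) = −1.59236.
Balance: K_1 = K_2 − x×(3.29 − 2.75), so x = (K_2 − K_1)/(3.29 − 2.75) = 17.8742/0.54 = 33.1 km.

33.1 km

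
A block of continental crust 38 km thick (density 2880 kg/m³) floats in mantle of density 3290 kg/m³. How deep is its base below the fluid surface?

Draft d = t ρ_obj/ρ_fluid = 38 km × 2880/3290 = 33.3 km.

33.3 km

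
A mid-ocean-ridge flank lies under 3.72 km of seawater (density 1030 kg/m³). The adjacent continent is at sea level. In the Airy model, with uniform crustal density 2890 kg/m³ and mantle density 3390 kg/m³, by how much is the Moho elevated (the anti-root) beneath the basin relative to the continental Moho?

13.8 km

Balancing pressure at the compensation depth: replacing crust with seawater at the top is compensated by replacing crust with mantle at the base: d (ρ_c − ρ_w) = a (ρ_m − ρ_c).
a = d (ρ_c − ρ_w)/(ρ_m − ρ_c) = 3.72 km × 1860/500 = 13.8 km.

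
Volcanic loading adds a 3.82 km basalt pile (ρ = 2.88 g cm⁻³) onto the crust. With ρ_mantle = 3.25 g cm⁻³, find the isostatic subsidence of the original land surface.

3.39 km

Subaerial loading: s = t ρ_load / ρ_m.
s = 3.82 km × 2.88/3.25 = 3.39 km.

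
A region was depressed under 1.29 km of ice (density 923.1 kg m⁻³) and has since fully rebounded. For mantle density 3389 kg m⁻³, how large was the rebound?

0.351 km

Removing the load lets mantle flow back in; uplift u satisfies ρ_ice t = ρ_m u.
u = t ρ_ice/ρ_m = 1.29 km × 923.1/3389 = 0.351 km.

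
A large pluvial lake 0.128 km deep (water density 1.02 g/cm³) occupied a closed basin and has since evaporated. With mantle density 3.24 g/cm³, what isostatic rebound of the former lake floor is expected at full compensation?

u = d ρ_w/ρ_m = 0.128 km × 1.02/3.24 = 0.0403 km.

0.0403 km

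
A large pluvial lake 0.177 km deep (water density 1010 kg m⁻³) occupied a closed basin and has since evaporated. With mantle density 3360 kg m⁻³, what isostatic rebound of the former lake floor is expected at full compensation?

u = d ρ_w/ρ_m = 0.177 km × 1010/3360 = 0.0532 km.

0.0532 km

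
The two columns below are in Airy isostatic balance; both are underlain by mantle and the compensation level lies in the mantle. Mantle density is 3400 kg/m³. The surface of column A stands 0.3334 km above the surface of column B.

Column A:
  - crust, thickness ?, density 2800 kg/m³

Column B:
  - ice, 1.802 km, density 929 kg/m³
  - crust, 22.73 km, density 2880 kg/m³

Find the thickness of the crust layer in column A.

Take the compensation level at the base of the deeper column (depth z_c below the surface of column A) and equate Σ ρ_i t_i down to z_c; mantle fills any gap and the z_c terms cancel.
Column A: x×2800 + (z_c − 0 − x)×3400
Column B: 0.3334×0 + 1.802×929 + 22.73×2880 + (z_c − 0.3334 − 24.532)×3400
The z_c×3400 term appears on both sides and cancels. Collect the known terms of each column as K = Σ(ρt)_known − 3400 × (depth of known layers): K_A = 0 − 3400×0 = 0; K_B = 67136.458 − 3400×(0.3334 + 24.532) = −17405.902.
Balance: K_A − x×(3400 − 2800) = K_B, so x = (K_A − K_B)/(3400 − 2800) = 17405.9/600 = 29 km.

29 km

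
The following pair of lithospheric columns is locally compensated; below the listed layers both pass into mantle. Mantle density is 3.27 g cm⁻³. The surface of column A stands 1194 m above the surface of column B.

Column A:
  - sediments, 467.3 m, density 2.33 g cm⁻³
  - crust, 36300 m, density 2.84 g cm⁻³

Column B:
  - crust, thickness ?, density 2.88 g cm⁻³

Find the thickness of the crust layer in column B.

Take the compensation level at the base of the deeper column (depth z_c below the surface of column A) and equate Σ ρ_i t_i down to z_c; mantle fills any gap and the z_c terms cancel.
Column A: 467.3×2.33 + 36300×2.84 + (z_c − 36767.3)×3.27
Column B: 1194×0 + x×2.88 + (z_c − 1194 − 0 − x)×3.27
The z_c×3.27 term appears on both sides and cancels. Collect the known terms of each column as K = Σ(ρt)_known − 3.27 × (depth of known layers): K_A = 104180.809 − 3.27×36767.3 = −16048.262; K_B = 0 − 3.27×(1194 + 0) = −3904.38.
Balance: K_A = K_B − x×(3.27 − 2.88), so x = (K_B − K_A)/(3.27 − 2.88) = 12143.9/0.39 = 31100 m.

31100 m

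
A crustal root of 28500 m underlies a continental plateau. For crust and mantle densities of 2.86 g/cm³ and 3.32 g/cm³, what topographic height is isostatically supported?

4580 m

By Archimedes' principle applied to the lithosphere: ρ_c h = (ρ_m − ρ_c) r.
h = r (ρ_m − ρ_c) / ρ_c = 28500 m × (3.32 − 2.86) / 2.86 = 4580 m.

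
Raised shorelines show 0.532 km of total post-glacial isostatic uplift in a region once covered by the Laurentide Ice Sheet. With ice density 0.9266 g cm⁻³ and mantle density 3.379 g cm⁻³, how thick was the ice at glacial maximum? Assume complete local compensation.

1.94 km

u = t ρ_ice/ρ_m → t = u ρ_m/ρ_ice = 0.532 km × 3.379/0.9266 = 1.94 km.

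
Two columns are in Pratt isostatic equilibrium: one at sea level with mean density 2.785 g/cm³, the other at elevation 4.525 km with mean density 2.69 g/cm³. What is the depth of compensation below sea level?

ρ_ref D = ρ (D + h) → D (ρ_ref − ρ) = ρ h.
D = ρ h/(ρ_ref − ρ) = 2.69 × 4.525 km/(2.785 − 2.69) = 128 km.

128 km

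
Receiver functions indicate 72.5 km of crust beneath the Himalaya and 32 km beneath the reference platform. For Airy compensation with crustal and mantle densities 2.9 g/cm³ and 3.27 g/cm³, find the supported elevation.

Excess crust Δ = 72.5 km − 32 km = 40.5 km, split between elevation h and root r with h + r = Δ.
Airy balance ρ_c h = (ρ_m − ρ_c) r gives r = h ρ_c/(ρ_m − ρ_c), so h (1 + ρ_c/(ρ_m − ρ_c)) = Δ, i.e. h = Δ (ρ_m − ρ_c)/ρ_m.
h = 40.5 km × 0.37/3.27 = 4.58 km.

4.58 km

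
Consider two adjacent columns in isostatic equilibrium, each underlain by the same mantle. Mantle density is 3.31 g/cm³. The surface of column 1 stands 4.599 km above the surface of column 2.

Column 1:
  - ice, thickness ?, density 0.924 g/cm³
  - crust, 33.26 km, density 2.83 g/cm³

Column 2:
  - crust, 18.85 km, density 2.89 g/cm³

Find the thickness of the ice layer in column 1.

3.01 km

Take the compensation level at the base of the deeper column (depth z_c below the surface of column 1) and equate Σ ρ_i t_i down to z_c; mantle fills any gap and the z_c terms cancel.
Column 1: x×0.924 + 33.26×2.83 + (z_c − 33.26 − x)×3.31
Column 2: 4.599×0 + 18.85×2.89 + (z_c − 4.599 − 18.85)×3.31
The z_c×3.31 term appears on both sides and cancels. Collect the known terms of each column as K = Σ(ρt)_known − 3.31 × (depth of known layers): K_1 = 94.1258 − 3.31×33.26 = −15.9648; K_2 = 54.4765 − 3.31×(4.599 + 18.85) = −23.13969.
Balance: K_1 − x×(3.31 − 0.924) = K_2, so x = (K_1 − K_2)/(3.31 − 0.924) = 7.17489/2.386 = 3.01 km.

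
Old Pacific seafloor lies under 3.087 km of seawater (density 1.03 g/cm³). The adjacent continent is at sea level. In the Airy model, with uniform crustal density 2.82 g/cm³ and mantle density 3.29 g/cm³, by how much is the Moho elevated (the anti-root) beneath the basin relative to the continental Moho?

Balancing pressure at the compensation depth: replacing crust with seawater at the top is compensated by replacing crust with mantle at the base: d (ρ_c − ρ_w) = a (ρ_m − ρ_c).
a = d (ρ_c − ρ_w)/(ρ_m − ρ_c) = 3.087 km × 1.79/0.47 = 11.8 km.

11.8 km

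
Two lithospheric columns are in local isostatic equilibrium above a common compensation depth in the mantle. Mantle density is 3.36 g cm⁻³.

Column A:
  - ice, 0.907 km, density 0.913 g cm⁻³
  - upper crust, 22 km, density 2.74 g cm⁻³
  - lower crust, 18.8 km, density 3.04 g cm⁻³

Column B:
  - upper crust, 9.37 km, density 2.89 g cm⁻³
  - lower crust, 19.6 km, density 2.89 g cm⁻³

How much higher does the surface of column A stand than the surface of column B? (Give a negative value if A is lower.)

For any compensation level in the mantle, the mantle terms cancel and isostasy reduces to e = (Σt_A − Σt_B) − (Σ(ρt)_A − Σ(ρt)_B) / ρ_m.
Σt_A = 41.707 km; Σt_B = 28.97 km; Σ(ρt)_A = 118.260091; Σ(ρt)_B = 83.7233 (in km·g cm⁻³).
e = (41.707 − 28.97) − (118.260091 − 83.7233) / 3.36 = 2.46 km.

2.46 km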